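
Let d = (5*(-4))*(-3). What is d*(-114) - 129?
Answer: -6969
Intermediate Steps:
d = 60 (d = -20*(-3) = 60)
d*(-114) - 129 = 60*(-114) - 129 = -6840 - 129 = -6969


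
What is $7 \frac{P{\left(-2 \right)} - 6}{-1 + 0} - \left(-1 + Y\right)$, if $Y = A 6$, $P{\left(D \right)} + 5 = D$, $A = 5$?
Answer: $62$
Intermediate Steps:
$P{\left(D \right)} = -5 + D$
$Y = 30$ ($Y = 5 \cdot 6 = 30$)
$7 \frac{P{\left(-2 \right)} - 6}{-1 + 0} - \left(-1 + Y\right) = 7 \frac{\left(-5 - 2\right) - 6}{-1 + 0} + \left(1 - 30\right) = 7 \frac{-7 - 6}{-1} + \left(1 - 30\right) = 7 \left(\left(-13\right) \left(-1\right)\right) - 29 = 7 \cdot 13 - 29 = 91 - 29 = 62$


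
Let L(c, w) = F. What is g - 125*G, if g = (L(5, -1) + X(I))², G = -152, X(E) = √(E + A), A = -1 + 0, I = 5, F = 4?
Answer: 19036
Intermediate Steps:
L(c, w) = 4
A = -1
X(E) = √(-1 + E) (X(E) = √(E - 1) = √(-1 + E))
g = 36 (g = (4 + √(-1 + 5))² = (4 + √4)² = (4 + 2)² = 6² = 36)
g - 125*G = 36 - 125*(-152) = 36 + 19000 = 19036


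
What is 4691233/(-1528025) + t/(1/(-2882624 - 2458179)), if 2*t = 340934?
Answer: -1391160816892844258/1528025 ≈ -9.1043e+11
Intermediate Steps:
t = 170467 (t = (½)*340934 = 170467)
4691233/(-1528025) + t/(1/(-2882624 - 2458179)) = 4691233/(-1528025) + 170467/(1/(-2882624 - 2458179)) = 4691233*(-1/1528025) + 170467/(1/(-5340803)) = -4691233/1528025 + 170467/(-1/5340803) = -4691233/1528025 + 170467*(-5340803) = -4691233/1528025 - 910430665001 = -1391160816892844258/1528025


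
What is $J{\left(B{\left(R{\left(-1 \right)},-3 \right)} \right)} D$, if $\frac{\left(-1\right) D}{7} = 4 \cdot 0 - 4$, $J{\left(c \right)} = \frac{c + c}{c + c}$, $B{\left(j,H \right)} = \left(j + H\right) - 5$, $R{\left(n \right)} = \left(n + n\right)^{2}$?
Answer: $28$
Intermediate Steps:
$R{\left(n \right)} = 4 n^{2}$ ($R{\left(n \right)} = \left(2 n\right)^{2} = 4 n^{2}$)
$B{\left(j,H \right)} = -5 + H + j$ ($B{\left(j,H \right)} = \left(H + j\right) - 5 = -5 + H + j$)
$J{\left(c \right)} = 1$ ($J{\left(c \right)} = \frac{2 c}{2 c} = 2 c \frac{1}{2 c} = 1$)
$D = 28$ ($D = - 7 \left(4 \cdot 0 - 4\right) = - 7 \left(0 - 4\right) = \left(-7\right) \left(-4\right) = 28$)
$J{\left(B{\left(R{\left(-1 \right)},-3 \right)} \right)} D = 1 \cdot 28 = 28$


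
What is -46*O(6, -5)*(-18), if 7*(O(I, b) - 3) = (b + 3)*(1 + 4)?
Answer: 9108/7 ≈ 1301.1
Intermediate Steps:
O(I, b) = 36/7 + 5*b/7 (O(I, b) = 3 + ((b + 3)*(1 + 4))/7 = 3 + ((3 + b)*5)/7 = 3 + (15 + 5*b)/7 = 3 + (15/7 + 5*b/7) = 36/7 + 5*b/7)
-46*O(6, -5)*(-18) = -46*(36/7 + (5/7)*(-5))*(-18) = -46*(36/7 - 25/7)*(-18) = -46*11/7*(-18) = -506/7*(-18) = 9108/7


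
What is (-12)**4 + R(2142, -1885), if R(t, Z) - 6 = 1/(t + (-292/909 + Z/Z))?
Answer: 40399090599/1947695 ≈ 20742.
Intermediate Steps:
R(t, Z) = 6 + 1/(617/909 + t) (R(t, Z) = 6 + 1/(t + (-292/909 + Z/Z)) = 6 + 1/(t + (-292*1/909 + 1)) = 6 + 1/(t + (-292/909 + 1)) = 6 + 1/(t + 617/909) = 6 + 1/(617/909 + t))
(-12)**4 + R(2142, -1885) = (-12)**4 + 3*(1537 + 1818*2142)/(617 + 909*2142) = 20736 + 3*(1537 + 3894156)/(617 + 1947078) = 20736 + 3*3895693/1947695 = 20736 + 3*(1/1947695)*3895693 = 20736 + 11687079/1947695 = 40399090599/1947695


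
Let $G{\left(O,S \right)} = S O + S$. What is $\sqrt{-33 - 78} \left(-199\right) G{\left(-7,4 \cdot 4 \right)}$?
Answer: $19104 i \sqrt{111} \approx 2.0127 \cdot 10^{5} i$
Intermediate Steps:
$G{\left(O,S \right)} = S + O S$ ($G{\left(O,S \right)} = O S + S = S + O S$)
$\sqrt{-33 - 78} \left(-199\right) G{\left(-7,4 \cdot 4 \right)} = \sqrt{-33 - 78} \left(-199\right) 4 \cdot 4 \left(1 - 7\right) = \sqrt{-111} \left(-199\right) 16 \left(-6\right) = i \sqrt{111} \left(-199\right) \left(-96\right) = - 199 i \sqrt{111} \left(-96\right) = 19104 i \sqrt{111}$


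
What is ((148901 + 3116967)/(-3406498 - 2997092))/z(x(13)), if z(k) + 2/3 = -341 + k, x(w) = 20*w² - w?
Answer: -816467/4843248570 ≈ -0.00016858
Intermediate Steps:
x(w) = -w + 20*w²
z(k) = -1025/3 + k (z(k) = -⅔ + (-341 + k) = -1025/3 + k)
((148901 + 3116967)/(-3406498 - 2997092))/z(x(13)) = ((148901 + 3116967)/(-3406498 - 2997092))/(-1025/3 + 13*(-1 + 20*13)) = (3265868/(-6403590))/(-1025/3 + 13*(-1 + 260)) = (3265868*(-1/6403590))/(-1025/3 + 13*259) = -1632934/(3201795*(-1025/3 + 3367)) = -1632934/(3201795*9076/3) = -1632934/3201795*3/9076 = -816467/4843248570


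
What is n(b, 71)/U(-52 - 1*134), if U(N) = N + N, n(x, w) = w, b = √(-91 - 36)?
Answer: -71/372 ≈ -0.19086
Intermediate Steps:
b = I*√127 (b = √(-127) = I*√127 ≈ 11.269*I)
U(N) = 2*N
n(b, 71)/U(-52 - 1*134) = 71/((2*(-52 - 1*134))) = 71/((2*(-52 - 134))) = 71/((2*(-186))) = 71/(-372) = 71*(-1/372) = -71/372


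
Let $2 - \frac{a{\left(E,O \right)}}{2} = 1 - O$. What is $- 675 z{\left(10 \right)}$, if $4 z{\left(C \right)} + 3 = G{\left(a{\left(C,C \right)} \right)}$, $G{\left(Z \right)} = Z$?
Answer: $- \frac{12825}{4} \approx -3206.3$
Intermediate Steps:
$a{\left(E,O \right)} = 2 + 2 O$ ($a{\left(E,O \right)} = 4 - 2 \left(1 - O\right) = 4 + \left(-2 + 2 O\right) = 2 + 2 O$)
$z{\left(C \right)} = - \frac{1}{4} + \frac{C}{2}$ ($z{\left(C \right)} = - \frac{3}{4} + \frac{2 + 2 C}{4} = - \frac{3}{4} + \left(\frac{1}{2} + \frac{C}{2}\right) = - \frac{1}{4} + \frac{C}{2}$)
$- 675 z{\left(10 \right)} = - 675 \left(- \frac{1}{4} + \frac{1}{2} \cdot 10\right) = - 675 \left(- \frac{1}{4} + 5\right) = \left(-675\right) \frac{19}{4} = - \frac{12825}{4}$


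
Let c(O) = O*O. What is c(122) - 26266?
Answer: -11382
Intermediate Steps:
c(O) = O²
c(122) - 26266 = 122² - 26266 = 14884 - 26266 = -11382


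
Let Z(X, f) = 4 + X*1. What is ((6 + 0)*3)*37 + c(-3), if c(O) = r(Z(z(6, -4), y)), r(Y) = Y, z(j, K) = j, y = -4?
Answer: 676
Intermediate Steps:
Z(X, f) = 4 + X
c(O) = 10 (c(O) = 4 + 6 = 10)
((6 + 0)*3)*37 + c(-3) = ((6 + 0)*3)*37 + 10 = (6*3)*37 + 10 = 18*37 + 10 = 666 + 10 = 676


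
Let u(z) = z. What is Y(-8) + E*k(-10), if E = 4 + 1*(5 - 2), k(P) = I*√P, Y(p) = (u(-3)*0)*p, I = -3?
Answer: -21*I*√10 ≈ -66.408*I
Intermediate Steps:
Y(p) = 0 (Y(p) = (-3*0)*p = 0*p = 0)
k(P) = -3*√P
E = 7 (E = 4 + 1*3 = 4 + 3 = 7)
Y(-8) + E*k(-10) = 0 + 7*(-3*I*√10) = 0 - 21*I*√10 = -21*I*√10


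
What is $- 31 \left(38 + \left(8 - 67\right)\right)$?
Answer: $651$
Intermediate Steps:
$- 31 \left(38 + \left(8 - 67\right)\right) = - 31 \left(38 - 59\right) = \left(-31\right) \left(-21\right) = 651$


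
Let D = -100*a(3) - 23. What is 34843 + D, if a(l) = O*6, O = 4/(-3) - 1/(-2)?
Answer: 35320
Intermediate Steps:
O = -5/6 (O = 4*(-1/3) - 1*(-1/2) = -4/3 + 1/2 = -5/6 ≈ -0.83333)
a(l) = -5 (a(l) = -5/6*6 = -5)
D = 477 (D = -100*(-5) - 23 = 500 - 23 = 477)
34843 + D = 34843 + 477 = 35320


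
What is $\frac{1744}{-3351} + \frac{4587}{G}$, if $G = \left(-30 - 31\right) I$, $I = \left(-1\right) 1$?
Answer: $\frac{15264653}{204411} \approx 74.676$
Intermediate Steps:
$I = -1$
$G = 61$ ($G = \left(-30 - 31\right) \left(-1\right) = \left(-61\right) \left(-1\right) = 61$)
$\frac{1744}{-3351} + \frac{4587}{G} = \frac{1744}{-3351} + \frac{4587}{61} = 1744 \left(- \frac{1}{3351}\right) + 4587 \cdot \frac{1}{61} = - \frac{1744}{3351} + \frac{4587}{61} = \frac{15264653}{204411}$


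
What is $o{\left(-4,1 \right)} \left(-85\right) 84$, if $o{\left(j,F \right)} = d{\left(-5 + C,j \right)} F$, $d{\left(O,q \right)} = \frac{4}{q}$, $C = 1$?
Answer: $7140$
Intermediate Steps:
$o{\left(j,F \right)} = \frac{4 F}{j}$ ($o{\left(j,F \right)} = \frac{4}{j} F = \frac{4 F}{j}$)
$o{\left(-4,1 \right)} \left(-85\right) 84 = 4 \cdot 1 \frac{1}{-4} \left(-85\right) 84 = 4 \cdot 1 \left(- \frac{1}{4}\right) \left(-85\right) 84 = \left(-1\right) \left(-85\right) 84 = 85 \cdot 84 = 7140$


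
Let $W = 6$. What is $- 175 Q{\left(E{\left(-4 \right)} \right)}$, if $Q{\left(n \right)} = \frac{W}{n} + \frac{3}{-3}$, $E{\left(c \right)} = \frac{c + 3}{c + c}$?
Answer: $-8225$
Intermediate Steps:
$E{\left(c \right)} = \frac{3 + c}{2 c}$
$Q{\left(n \right)} = -1 + \frac{6}{n}$ ($Q{\left(n \right)} = \frac{6}{n} + \frac{3}{-3} = \frac{6}{n} + 3 \left(- \frac{1}{3}\right) = \frac{6}{n} - 1 = -1 + \frac{6}{n}$)
$- 175 Q{\left(E{\left(-4 \right)} \right)} = - 175 \frac{6 - \frac{3 - 4}{2 \left(-4\right)}}{\frac{1}{2} \frac{1}{-4} \left(3 - 4\right)} = - 175 \frac{6 - \frac{1}{2} \left(- \frac{1}{4}\right) \left(-1\right)}{\frac{1}{2} \left(- \frac{1}{4}\right) \left(-1\right)} = - 175 \frac{1}{\frac{1}{8}} \left(6 - \frac{1}{8}\right) = - 175 \cdot 8 \left(6 - \frac{1}{8}\right) = - 175 \cdot 8 \cdot \frac{47}{8} = \left(-175\right) 47 = -8225$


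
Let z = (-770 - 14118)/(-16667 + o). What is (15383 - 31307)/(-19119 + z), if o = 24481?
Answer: 62215068/74705377 ≈ 0.83281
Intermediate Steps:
z = -7444/3907 (z = (-770 - 14118)/(-16667 + 24481) = -14888/7814 = -14888*1/7814 = -7444/3907 ≈ -1.9053)
(15383 - 31307)/(-19119 + z) = (15383 - 31307)/(-19119 - 7444/3907) = -15924/(-74705377/3907) = -15924*(-3907/74705377) = 62215068/74705377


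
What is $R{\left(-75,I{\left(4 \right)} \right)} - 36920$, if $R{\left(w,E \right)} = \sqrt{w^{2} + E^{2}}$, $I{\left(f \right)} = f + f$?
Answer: $-36920 + \sqrt{5689} \approx -36845.0$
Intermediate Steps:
$I{\left(f \right)} = 2 f$
$R{\left(w,E \right)} = \sqrt{E^{2} + w^{2}}$
$R{\left(-75,I{\left(4 \right)} \right)} - 36920 = \sqrt{\left(2 \cdot 4\right)^{2} + \left(-75\right)^{2}} - 36920 = \sqrt{8^{2} + 5625} - 36920 = \sqrt{64 + 5625} - 36920 = \sqrt{5689} - 36920 = -36920 + \sqrt{5689}$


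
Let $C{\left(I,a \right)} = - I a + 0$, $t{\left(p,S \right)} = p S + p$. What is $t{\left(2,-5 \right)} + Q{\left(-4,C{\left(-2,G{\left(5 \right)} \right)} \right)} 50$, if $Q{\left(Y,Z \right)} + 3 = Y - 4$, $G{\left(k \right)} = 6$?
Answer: $-558$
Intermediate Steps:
$t{\left(p,S \right)} = p + S p$ ($t{\left(p,S \right)} = S p + p = p + S p$)
$C{\left(I,a \right)} = - I a$ ($C{\left(I,a \right)} = - I a + 0 = - I a$)
$Q{\left(Y,Z \right)} = -7 + Y$ ($Q{\left(Y,Z \right)} = -3 + \left(Y - 4\right) = -3 + \left(-4 + Y\right) = -7 + Y$)
$t{\left(2,-5 \right)} + Q{\left(-4,C{\left(-2,G{\left(5 \right)} \right)} \right)} 50 = 2 \left(1 - 5\right) + \left(-7 - 4\right) 50 = 2 \left(-4\right) - 550 = -8 - 550 = -558$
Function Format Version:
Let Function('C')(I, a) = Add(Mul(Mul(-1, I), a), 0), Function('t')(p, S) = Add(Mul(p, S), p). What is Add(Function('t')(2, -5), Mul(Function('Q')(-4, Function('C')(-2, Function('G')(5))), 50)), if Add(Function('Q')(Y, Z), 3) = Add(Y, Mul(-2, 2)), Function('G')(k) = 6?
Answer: -558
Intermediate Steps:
Function('t')(p, S) = Add(p, Mul(S, p)) (Function('t')(p, S) = Add(Mul(S, p), p) = Add(p, Mul(S, p)))
Function('C')(I, a) = Mul(-1, I, a) (Function('C')(I, a) = Add(Mul(-1, I, a), 0) = Mul(-1, I, a))
Function('Q')(Y, Z) = Add(-7, Y) (Function('Q')(Y, Z) = Add(-3, Add(Y, Mul(-2, 2))) = Add(-3, Add(Y, -4)) = Add(-3, Add(-4, Y)) = Add(-7, Y))
Add(Function('t')(2, -5), Mul(Function('Q')(-4, Function('C')(-2, Function('G')(5))), 50)) = Add(Mul(2, Add(1, -5)), Mul(Add(-7, -4), 50)) = Add(Mul(2, -4), Mul(-11, 50)) = Add(-8, -550) = -558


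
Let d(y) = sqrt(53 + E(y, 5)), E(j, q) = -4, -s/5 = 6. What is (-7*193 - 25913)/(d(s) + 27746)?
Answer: -9088/9251 ≈ -0.98238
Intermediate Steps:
s = -30 (s = -5*6 = -30)
d(y) = 7 (d(y) = sqrt(53 - 4) = sqrt(49) = 7)
(-7*193 - 25913)/(d(s) + 27746) = (-7*193 - 25913)/(7 + 27746) = (-1351 - 25913)/27753 = -27264*1/27753 = -9088/9251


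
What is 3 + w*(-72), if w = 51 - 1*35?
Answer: -1149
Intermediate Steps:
w = 16 (w = 51 - 35 = 16)
3 + w*(-72) = 3 + 16*(-72) = 3 - 1152 = -1149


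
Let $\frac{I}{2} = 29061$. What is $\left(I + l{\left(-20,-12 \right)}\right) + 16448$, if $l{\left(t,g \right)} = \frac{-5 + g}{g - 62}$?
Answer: $\frac{5518197}{74} \approx 74570.0$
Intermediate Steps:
$I = 58122$ ($I = 2 \cdot 29061 = 58122$)
$l{\left(t,g \right)} = \frac{-5 + g}{-62 + g}$
$\left(I + l{\left(-20,-12 \right)}\right) + 16448 = \left(58122 + \frac{-5 - 12}{-62 - 12}\right) + 16448 = \left(58122 + \frac{1}{-74} \left(-17\right)\right) + 16448 = \left(58122 - - \frac{17}{74}\right) + 16448 = \left(58122 + \frac{17}{74}\right) + 16448 = \frac{4301045}{74} + 16448 = \frac{5518197}{74}$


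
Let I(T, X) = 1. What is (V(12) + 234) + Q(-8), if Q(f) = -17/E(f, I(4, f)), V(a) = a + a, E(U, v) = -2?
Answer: 533/2 ≈ 266.50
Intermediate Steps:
V(a) = 2*a
Q(f) = 17/2 (Q(f) = -17/(-2) = -17*(-½) = 17/2)
(V(12) + 234) + Q(-8) = (2*12 + 234) + 17/2 = (24 + 234) + 17/2 = 258 + 17/2 = 533/2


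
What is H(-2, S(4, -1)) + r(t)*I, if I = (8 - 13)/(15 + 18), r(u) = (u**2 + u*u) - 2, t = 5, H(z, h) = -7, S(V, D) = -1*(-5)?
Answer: -157/11 ≈ -14.273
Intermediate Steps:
S(V, D) = 5
r(u) = -2 + 2*u**2 (r(u) = (u**2 + u**2) - 2 = 2*u**2 - 2 = -2 + 2*u**2)
I = -5/33 ≈ -0.15152
H(-2, S(4, -1)) + r(t)*I = -7 + (-2 + 2*5**2)*(-5/33) = -7 + (-2 + 2*25)*(-5/33) = -7 + (-2 + 50)*(-5/33) = -7 + 48*(-5/33) = -7 - 80/11 = -157/11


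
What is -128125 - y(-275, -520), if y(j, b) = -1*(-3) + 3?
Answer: -128131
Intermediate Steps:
y(j, b) = 6 (y(j, b) = 3 + 3 = 6)
-128125 - y(-275, -520) = -128125 - 1*6 = -128125 - 6 = -128131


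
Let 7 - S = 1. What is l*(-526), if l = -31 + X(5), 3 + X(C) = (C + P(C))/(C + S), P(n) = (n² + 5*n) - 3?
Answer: 169372/11 ≈ 15397.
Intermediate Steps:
S = 6 (S = 7 - 1*1 = 7 - 1 = 6)
P(n) = -3 + n² + 5*n
X(C) = -3 + (-3 + C² + 6*C)/(6 + C) (X(C) = -3 + (C + (-3 + C² + 5*C))/(C + 6) = -3 + (-3 + C² + 6*C)/(6 + C))
l = -322/11 (l = -31 + (-21 + 5² + 3*5)/(6 + 5) = -31 + (-21 + 25 + 15)/11 = -31 + (1/11)*19 = -31 + 19/11 = -322/11 ≈ -29.273)
l*(-526) = -322/11*(-526) = 169372/11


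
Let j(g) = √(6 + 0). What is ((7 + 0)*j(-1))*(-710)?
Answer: -4970*√6 ≈ -12174.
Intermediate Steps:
j(g) = √6
((7 + 0)*j(-1))*(-710) = ((7 + 0)*√6)*(-710) = (7*√6)*(-710) = -4970*√6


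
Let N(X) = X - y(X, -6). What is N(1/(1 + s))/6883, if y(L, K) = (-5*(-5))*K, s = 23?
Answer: 3601/165192 ≈ 0.021799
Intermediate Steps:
y(L, K) = 25*K
N(X) = 150 + X (N(X) = X - 25*(-6) = X - 1*(-150) = X + 150 = 150 + X)
N(1/(1 + s))/6883 = (150 + 1/(1 + 23))/6883 = (150 + 1/24)*(1/6883) = (3601/24)*(1/6883) = 3601/165192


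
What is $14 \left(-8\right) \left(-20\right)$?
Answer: $2240$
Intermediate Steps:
$14 \left(-8\right) \left(-20\right) = \left(-112\right) \left(-20\right) = 2240$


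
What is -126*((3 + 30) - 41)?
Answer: 1008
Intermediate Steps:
-126*((3 + 30) - 41) = -126*(33 - 41) = -126*(-8) = 1008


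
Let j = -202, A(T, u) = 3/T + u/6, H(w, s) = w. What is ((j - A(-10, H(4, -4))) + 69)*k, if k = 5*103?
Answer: -412103/6 ≈ -68684.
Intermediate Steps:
k = 515
A(T, u) = 3/T + u/6 (A(T, u) = 3/T + u*(⅙) = 3/T + u/6)
((j - A(-10, H(4, -4))) + 69)*k = ((-202 - (3/(-10) + (⅙)*4)) + 69)*515 = ((-202 - (3*(-⅒) + ⅔)) + 69)*515 = ((-202 - (-3/10 + ⅔)) + 69)*515 = ((-202 - 1*11/30) + 69)*515 = ((-202 - 11/30) + 69)*515 = (-6071/30 + 69)*515 = -4001/30*515 = -412103/6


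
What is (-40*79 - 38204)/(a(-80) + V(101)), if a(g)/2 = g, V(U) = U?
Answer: 41364/59 ≈ 701.08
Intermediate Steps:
a(g) = 2*g
(-40*79 - 38204)/(a(-80) + V(101)) = (-40*79 - 38204)/(2*(-80) + 101) = (-3160 - 38204)/(-160 + 101) = -41364/(-59) = -41364*(-1/59) = 41364/59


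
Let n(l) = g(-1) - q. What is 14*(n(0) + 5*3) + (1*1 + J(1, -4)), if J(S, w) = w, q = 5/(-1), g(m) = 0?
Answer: 277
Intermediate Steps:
q = -5 (q = 5*(-1) = -5)
n(l) = 5 (n(l) = 0 - 1*(-5) = 0 + 5 = 5)
14*(n(0) + 5*3) + (1*1 + J(1, -4)) = 14*(5 + 5*3) + (1*1 - 4) = 14*(5 + 15) + (1 - 4) = 14*20 - 3 = 280 - 3 = 277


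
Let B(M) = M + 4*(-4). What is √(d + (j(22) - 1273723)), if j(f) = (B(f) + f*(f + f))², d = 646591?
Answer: 2*√80386 ≈ 567.05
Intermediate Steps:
B(M) = -16 + M (B(M) = M - 16 = -16 + M)
j(f) = (-16 + f + 2*f²)² (j(f) = ((-16 + f) + f*(f + f))² = ((-16 + f) + f*(2*f))² = ((-16 + f) + 2*f²)² = (-16 + f + 2*f²)²)
√(d + (j(22) - 1273723)) = √(646591 + ((-16 + 22 + 2*22²)² - 1273723)) = √(646591 + ((-16 + 22 + 2*484)² - 1273723)) = √(646591 + ((-16 + 22 + 968)² - 1273723)) = √(646591 + (974² - 1273723)) = √(646591 + (948676 - 1273723)) = √(646591 - 325047) = √321544 = 2*√80386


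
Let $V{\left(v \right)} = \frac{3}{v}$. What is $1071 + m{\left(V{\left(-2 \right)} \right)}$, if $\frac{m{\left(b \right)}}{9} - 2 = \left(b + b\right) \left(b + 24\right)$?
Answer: $\frac{963}{2} \approx 481.5$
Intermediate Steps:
$m{\left(b \right)} = 18 + 18 b \left(24 + b\right)$ ($m{\left(b \right)} = 18 + 9 \left(b + b\right) \left(b + 24\right) = 18 + 9 \cdot 2 b \left(24 + b\right) = 18 + 18 b \left(24 + b\right)$)
$1071 + m{\left(V{\left(-2 \right)} \right)} = 1071 + \left(18 + 18 \left(\frac{3}{-2}\right)^{2} + 432 \frac{3}{-2}\right) = 1071 + \left(18 + 18 \left(3 \left(- \frac{1}{2}\right)\right)^{2} + 432 \cdot 3 \left(- \frac{1}{2}\right)\right) = 1071 + \left(18 + 18 \left(- \frac{3}{2}\right)^{2} + 432 \left(- \frac{3}{2}\right)\right) = 1071 + \left(18 + 18 \cdot \frac{9}{4} - 648\right) = 1071 + \left(18 + \frac{81}{2} - 648\right) = 1071 - \frac{1179}{2} = \frac{963}{2}$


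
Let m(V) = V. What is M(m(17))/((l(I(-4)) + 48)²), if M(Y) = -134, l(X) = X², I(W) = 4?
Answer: -67/2048 ≈ -0.032715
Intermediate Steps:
M(m(17))/((l(I(-4)) + 48)²) = -134/(4² + 48)² = -134/(16 + 48)² = -134/(64²) = -134/4096 = -134*1/4096 = -67/2048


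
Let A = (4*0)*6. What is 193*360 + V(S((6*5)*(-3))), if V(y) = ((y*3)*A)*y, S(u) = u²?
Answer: 69480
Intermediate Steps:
A = 0 (A = 0*6 = 0)
V(y) = 0 (V(y) = ((y*3)*0)*y = ((3*y)*0)*y = 0*y = 0)
193*360 + V(S((6*5)*(-3))) = 193*360 + 0 = 69480 + 0 = 69480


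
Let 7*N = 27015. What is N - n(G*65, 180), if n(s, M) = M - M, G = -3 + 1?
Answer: 27015/7 ≈ 3859.3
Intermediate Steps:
N = 27015/7 (N = (1/7)*27015 = 27015/7 ≈ 3859.3)
G = -2
n(s, M) = 0
N - n(G*65, 180) = 27015/7 - 1*0 = 27015/7 + 0 = 27015/7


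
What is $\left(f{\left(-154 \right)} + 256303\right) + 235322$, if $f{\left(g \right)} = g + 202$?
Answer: $491673$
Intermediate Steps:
$f{\left(g \right)} = 202 + g$
$\left(f{\left(-154 \right)} + 256303\right) + 235322 = \left(\left(202 - 154\right) + 256303\right) + 235322 = \left(48 + 256303\right) + 235322 = 256351 + 235322 = 491673$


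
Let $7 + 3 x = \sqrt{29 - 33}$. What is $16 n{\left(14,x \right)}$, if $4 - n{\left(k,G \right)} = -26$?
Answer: $480$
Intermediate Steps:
$x = - \frac{7}{3} + \frac{2 i}{3}$ ($x = - \frac{7}{3} + \frac{\sqrt{29 - 33}}{3} = - \frac{7}{3} + \frac{\sqrt{-4}}{3} = - \frac{7}{3} + \frac{2 i}{3} \approx -2.3333 + 0.66667 i$)
$n{\left(k,G \right)} = 30$ ($n{\left(k,G \right)} = 4 - -26 = 4 + 26 = 30$)
$16 n{\left(14,x \right)} = 16 \cdot 30 = 480$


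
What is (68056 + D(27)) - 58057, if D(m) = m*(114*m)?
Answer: 93105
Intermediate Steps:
D(m) = 114*m²
(68056 + D(27)) - 58057 = (68056 + 114*27²) - 58057 = (68056 + 114*729) - 58057 = (68056 + 83106) - 58057 = 151162 - 58057 = 93105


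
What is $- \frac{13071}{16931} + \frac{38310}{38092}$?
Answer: $\frac{75363039}{322467826} \approx 0.23371$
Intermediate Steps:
$- \frac{13071}{16931} + \frac{38310}{38092} = \left(-13071\right) \frac{1}{16931} + 38310 \cdot \frac{1}{38092} = - \frac{13071}{16931} + \frac{19155}{19046} = \frac{75363039}{322467826}$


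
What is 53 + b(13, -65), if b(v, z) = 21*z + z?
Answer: -1377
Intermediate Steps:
b(v, z) = 22*z
53 + b(13, -65) = 53 + 22*(-65) = 53 - 1430 = -1377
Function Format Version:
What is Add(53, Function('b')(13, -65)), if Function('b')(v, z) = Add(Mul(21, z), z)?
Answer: -1377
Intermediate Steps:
Function('b')(v, z) = Mul(22, z)
Add(53, Function('b')(13, -65)) = Add(53, Mul(22, -65)) = Add(53, -1430) = -1377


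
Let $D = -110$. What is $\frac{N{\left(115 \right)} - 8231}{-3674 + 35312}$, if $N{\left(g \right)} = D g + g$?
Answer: $- \frac{3461}{5273} \approx -0.65636$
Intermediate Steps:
$N{\left(g \right)} = - 109 g$ ($N{\left(g \right)} = - 110 g + g = - 109 g$)
$\frac{N{\left(115 \right)} - 8231}{-3674 + 35312} = \frac{\left(-109\right) 115 - 8231}{-3674 + 35312} = \frac{-12535 - 8231}{31638} = \left(-20766\right) \frac{1}{31638} = - \frac{3461}{5273}$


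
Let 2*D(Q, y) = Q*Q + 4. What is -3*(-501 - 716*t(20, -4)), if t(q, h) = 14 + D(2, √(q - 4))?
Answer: 40167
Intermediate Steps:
D(Q, y) = 2 + Q²/2 (D(Q, y) = (Q*Q + 4)/2 = (Q² + 4)/2 = (4 + Q²)/2 = 2 + Q²/2)
t(q, h) = 18 (t(q, h) = 14 + (2 + (½)*2²) = 14 + (2 + (½)*4) = 14 + (2 + 2) = 14 + 4 = 18)
-3*(-501 - 716*t(20, -4)) = -3*(-501 - 716*18) = -3*(-501 - 12888) = -3*(-13389) = 40167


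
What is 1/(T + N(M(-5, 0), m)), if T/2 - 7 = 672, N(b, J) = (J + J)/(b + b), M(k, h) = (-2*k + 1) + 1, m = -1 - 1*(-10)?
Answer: 4/5435 ≈ 0.00073597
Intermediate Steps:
m = 9 (m = -1 + 10 = 9)
M(k, h) = 2 - 2*k (M(k, h) = (1 - 2*k) + 1 = 2 - 2*k)
N(b, J) = J/b (N(b, J) = (2*J)/((2*b)) = (2*J)*(1/(2*b)) = J/b)
T = 1358 (T = 14 + 2*672 = 14 + 1344 = 1358)
1/(T + N(M(-5, 0), m)) = 1/(1358 + 9/(2 - 2*(-5))) = 1/(1358 + 9/(2 + 10)) = 1/(1358 + 9/12) = 1/(1358 + 9*(1/12)) = 1/(1358 + ¾) = 1/(5435/4) = 4/5435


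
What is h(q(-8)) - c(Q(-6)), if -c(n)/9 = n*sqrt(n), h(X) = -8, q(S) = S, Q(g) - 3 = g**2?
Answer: -8 + 351*sqrt(39) ≈ 2184.0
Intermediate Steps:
Q(g) = 3 + g**2
c(n) = -9*n**(3/2) (c(n) = -9*n*sqrt(n) = -9*n**(3/2))
h(q(-8)) - c(Q(-6)) = -8 - (-9)*(3 + (-6)**2)**(3/2) = -8 - (-9)*(3 + 36)**(3/2) = -8 - (-9)*39**(3/2) = -8 - (-9)*39*sqrt(39) = -8 - (-351)*sqrt(39) = -8 + 351*sqrt(39)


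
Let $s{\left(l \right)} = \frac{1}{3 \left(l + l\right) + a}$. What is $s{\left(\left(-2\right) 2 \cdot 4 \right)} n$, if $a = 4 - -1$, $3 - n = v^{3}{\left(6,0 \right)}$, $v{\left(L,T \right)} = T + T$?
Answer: $- \frac{3}{91} \approx -0.032967$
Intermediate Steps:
$v{\left(L,T \right)} = 2 T$
$n = 3$ ($n = 3 - \left(2 \cdot 0\right)^{3} = 3 - 0^{3} = 3 - 0 = 3 + 0 = 3$)
$a = 5$ ($a = 4 + 1 = 5$)
$s{\left(l \right)} = \frac{1}{5 + 6 l}$ ($s{\left(l \right)} = \frac{1}{3 \left(l + l\right) + 5} = \frac{1}{3 \cdot 2 l + 5} = \frac{1}{6 l + 5} = \frac{1}{5 + 6 l}$)
$s{\left(\left(-2\right) 2 \cdot 4 \right)} n = \frac{1}{5 + 6 \left(-2\right) 2 \cdot 4} \cdot 3 = \frac{1}{5 + 6 \left(\left(-4\right) 4\right)} 3 = \frac{1}{5 + 6 \left(-16\right)} 3 = \frac{1}{5 - 96} \cdot 3 = \frac{1}{-91} \cdot 3 = \left(- \frac{1}{91}\right) 3 = - \frac{3}{91}$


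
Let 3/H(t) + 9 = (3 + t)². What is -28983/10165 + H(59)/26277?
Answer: -10248011914/3594211855 ≈ -2.8513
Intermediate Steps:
H(t) = 3/(-9 + (3 + t)²)
-28983/10165 + H(59)/26277 = -28983/10165 + (3/(59*(6 + 59)))/26277 = -28983*1/10165 + (3*(1/59)/65)*(1/26277) = -28983/10165 + (3*(1/59)*(1/65))*(1/26277) = -28983/10165 + (3/3835)*(1/26277) = -28983/10165 + 1/33590765 = -10248011914/3594211855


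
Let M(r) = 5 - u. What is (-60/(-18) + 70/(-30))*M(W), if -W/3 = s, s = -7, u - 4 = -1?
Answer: 2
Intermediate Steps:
u = 3 (u = 4 - 1 = 3)
W = 21 (W = -3*(-7) = 21)
M(r) = 2 (M(r) = 5 - 1*3 = 5 - 3 = 2)
(-60/(-18) + 70/(-30))*M(W) = (-60/(-18) + 70/(-30))*2 = (-60*(-1/18) + 70*(-1/30))*2 = (10/3 - 7/3)*2 = 1*2 = 2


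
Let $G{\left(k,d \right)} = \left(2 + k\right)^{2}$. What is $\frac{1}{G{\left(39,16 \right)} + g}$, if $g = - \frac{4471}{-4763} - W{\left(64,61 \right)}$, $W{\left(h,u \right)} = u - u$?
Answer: $\frac{4763}{8011074} \approx 0.00059455$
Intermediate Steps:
$W{\left(h,u \right)} = 0$
$g = \frac{4471}{4763}$ ($g = - \frac{4471}{-4763} - 0 = \left(-4471\right) \left(- \frac{1}{4763}\right) + 0 = \frac{4471}{4763} + 0 = \frac{4471}{4763} \approx 0.93869$)
$\frac{1}{G{\left(39,16 \right)} + g} = \frac{1}{\left(2 + 39\right)^{2} + \frac{4471}{4763}} = \frac{1}{41^{2} + \frac{4471}{4763}} = \frac{1}{1681 + \frac{4471}{4763}} = \frac{1}{\frac{8011074}{4763}} = \frac{4763}{8011074}$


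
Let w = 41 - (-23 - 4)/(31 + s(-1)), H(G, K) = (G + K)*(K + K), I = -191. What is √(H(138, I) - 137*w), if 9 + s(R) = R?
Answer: √708190/7 ≈ 120.22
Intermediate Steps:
s(R) = -9 + R
H(G, K) = 2*K*(G + K) (H(G, K) = (G + K)*(2*K) = 2*K*(G + K))
w = 296/7 (w = 41 - (-23 - 4)/(31 + (-9 - 1)) = 41 - (-27)/(31 - 10) = 41 - (-27)/21 = 41 - 1*(-9/7) = 41 + 9/7 = 296/7 ≈ 42.286)
√(H(138, I) - 137*w) = √(2*(-191)*(138 - 191) - 137*296/7) = √(2*(-191)*(-53) - 40552/7) = √(20246 - 40552/7) = √(101170/7) = √708190/7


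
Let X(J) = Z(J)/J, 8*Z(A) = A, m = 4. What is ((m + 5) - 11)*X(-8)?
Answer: -¼ ≈ -0.25000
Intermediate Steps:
Z(A) = A/8
X(J) = ⅛ (X(J) = (J/8)/J = ⅛)
((m + 5) - 11)*X(-8) = ((4 + 5) - 11)*(⅛) = (9 - 11)*(⅛) = -2*⅛ = -¼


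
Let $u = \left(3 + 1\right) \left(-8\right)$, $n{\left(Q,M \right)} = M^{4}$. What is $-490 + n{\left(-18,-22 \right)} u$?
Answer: $-7496682$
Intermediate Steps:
$u = -32$ ($u = 4 \left(-8\right) = -32$)
$-490 + n{\left(-18,-22 \right)} u = -490 + \left(-22\right)^{4} \left(-32\right) = -490 + 234256 \left(-32\right) = -490 - 7496192 = -7496682$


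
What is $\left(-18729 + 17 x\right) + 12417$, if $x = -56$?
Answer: $-7264$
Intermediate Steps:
$\left(-18729 + 17 x\right) + 12417 = \left(-18729 + 17 \left(-56\right)\right) + 12417 = \left(-18729 - 952\right) + 12417 = -19681 + 12417 = -7264$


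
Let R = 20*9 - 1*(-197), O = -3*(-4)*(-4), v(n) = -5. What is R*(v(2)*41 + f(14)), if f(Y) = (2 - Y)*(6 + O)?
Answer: 112723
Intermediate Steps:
O = -48 (O = 12*(-4) = -48)
f(Y) = -84 + 42*Y (f(Y) = (2 - Y)*(6 - 48) = (2 - Y)*(-42) = -84 + 42*Y)
R = 377 (R = 180 + 197 = 377)
R*(v(2)*41 + f(14)) = 377*(-5*41 + (-84 + 42*14)) = 377*(-205 + (-84 + 588)) = 377*(-205 + 504) = 377*299 = 112723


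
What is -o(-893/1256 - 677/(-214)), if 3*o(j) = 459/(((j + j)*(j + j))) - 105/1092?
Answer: -107228040784963/16947755139900 ≈ -6.3270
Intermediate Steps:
o(j) = -5/156 + 153/(4*j²) (o(j) = (459/(((j + j)*(j + j))) - 105/1092)/3 = (459/(((2*j)*(2*j))) - 105*1/1092)/3 = (459/((4*j²)) - 5/52)/3 = (459*(1/(4*j²)) - 5/52)/3 = (459/(4*j²) - 5/52)/3 = (-5/52 + 459/(4*j²))/3 = -5/156 + 153/(4*j²))
-o(-893/1256 - 677/(-214)) = -(-5/156 + 153/(4*(-893/1256 - 677/(-214))²)) = -(-5/156 + 153/(4*(-893*1/1256 - 677*(-1/214))²)) = -(-5/156 + 153/(4*(-893/1256 + 677/214)²)) = -(-5/156 + 153/(4*(329605/134392)²)) = -(-5/156 + (153/4)*(18061209664/108639456025)) = -(-5/156 + 690841269648/108639456025) = -1*107228040784963/16947755139900 = -107228040784963/16947755139900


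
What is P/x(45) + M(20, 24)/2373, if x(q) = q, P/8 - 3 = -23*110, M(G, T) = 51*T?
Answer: -15972496/35595 ≈ -448.73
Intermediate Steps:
P = -20216 (P = 24 + 8*(-23*110) = 24 + 8*(-2530) = 24 - 20240 = -20216)
P/x(45) + M(20, 24)/2373 = -20216/45 + (51*24)/2373 = -20216*1/45 + 1224*(1/2373) = -20216/45 + 408/791 = -15972496/35595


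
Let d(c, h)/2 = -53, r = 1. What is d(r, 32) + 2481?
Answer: 2375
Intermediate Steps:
d(c, h) = -106 (d(c, h) = 2*(-53) = -106)
d(r, 32) + 2481 = -106 + 2481 = 2375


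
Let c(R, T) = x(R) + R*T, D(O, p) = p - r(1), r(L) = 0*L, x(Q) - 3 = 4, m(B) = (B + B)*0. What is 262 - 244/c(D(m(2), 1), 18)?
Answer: 6306/25 ≈ 252.24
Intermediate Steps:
m(B) = 0 (m(B) = (2*B)*0 = 0)
x(Q) = 7 (x(Q) = 3 + 4 = 7)
r(L) = 0
D(O, p) = p (D(O, p) = p - 1*0 = p + 0 = p)
c(R, T) = 7 + R*T
262 - 244/c(D(m(2), 1), 18) = 262 - 244/(7 + 1*18) = 262 - 244/(7 + 18) = 262 - 244/25 = 6306/25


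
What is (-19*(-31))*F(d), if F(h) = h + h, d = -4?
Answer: -4712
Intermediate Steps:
F(h) = 2*h
(-19*(-31))*F(d) = (-19*(-31))*(2*(-4)) = 589*(-8) = -4712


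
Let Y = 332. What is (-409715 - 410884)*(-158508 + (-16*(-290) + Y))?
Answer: 125991488064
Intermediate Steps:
(-409715 - 410884)*(-158508 + (-16*(-290) + Y)) = (-409715 - 410884)*(-158508 + (-16*(-290) + 332)) = -820599*(-158508 + (4640 + 332)) = -820599*(-158508 + 4972) = -820599*(-153536) = 125991488064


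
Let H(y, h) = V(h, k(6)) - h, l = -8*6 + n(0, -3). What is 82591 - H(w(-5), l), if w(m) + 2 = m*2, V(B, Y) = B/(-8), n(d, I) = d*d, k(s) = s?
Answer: 82537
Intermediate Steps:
n(d, I) = d²
V(B, Y) = -B/8 (V(B, Y) = B*(-⅛) = -B/8)
w(m) = -2 + 2*m (w(m) = -2 + m*2 = -2 + 2*m)
l = -48 (l = -8*6 + 0² = -48 + 0 = -48)
H(y, h) = -9*h/8 (H(y, h) = -h/8 - h = -9*h/8)
82591 - H(w(-5), l) = 82591 - (-9)*(-48)/8 = 82591 - 1*54 = 82591 - 54 = 82537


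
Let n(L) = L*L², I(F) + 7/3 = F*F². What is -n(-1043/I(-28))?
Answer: -89314623/832972004929 ≈ -0.00010722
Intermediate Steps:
I(F) = -7/3 + F³ (I(F) = -7/3 + F*F² = -7/3 + F³)
n(L) = L³
-n(-1043/I(-28)) = -(-1043/(-7/3 + (-28)³))³ = -(-1043/(-7/3 - 21952))³ = -(-1043/(-65863/3))³ = -(-1043*(-3/65863))³ = -(447/9409)³ = -1*89314623/832972004929 = -89314623/832972004929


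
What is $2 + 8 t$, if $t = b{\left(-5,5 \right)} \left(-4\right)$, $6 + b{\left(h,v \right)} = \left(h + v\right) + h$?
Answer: $354$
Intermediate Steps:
$b{\left(h,v \right)} = -6 + v + 2 h$ ($b{\left(h,v \right)} = -6 + \left(\left(h + v\right) + h\right) = -6 + \left(v + 2 h\right) = -6 + v + 2 h$)
$t = 44$ ($t = \left(-6 + 5 + 2 \left(-5\right)\right) \left(-4\right) = \left(-6 + 5 - 10\right) \left(-4\right) = \left(-11\right) \left(-4\right) = 44$)
$2 + 8 t = 2 + 8 \cdot 44 = 2 + 352 = 354$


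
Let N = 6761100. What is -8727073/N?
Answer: -8727073/6761100 ≈ -1.2908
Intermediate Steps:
-8727073/N = -8727073/6761100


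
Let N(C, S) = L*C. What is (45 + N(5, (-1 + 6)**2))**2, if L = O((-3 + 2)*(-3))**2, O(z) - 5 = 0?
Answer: 28900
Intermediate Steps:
O(z) = 5 (O(z) = 5 + 0 = 5)
L = 25 (L = 5**2 = 25)
N(C, S) = 25*C
(45 + N(5, (-1 + 6)**2))**2 = (45 + 25*5)**2 = (45 + 125)**2 = 170**2 = 28900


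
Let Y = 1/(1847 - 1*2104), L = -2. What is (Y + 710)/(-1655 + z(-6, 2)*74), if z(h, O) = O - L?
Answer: -60823/116421 ≈ -0.52244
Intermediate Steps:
z(h, O) = 2 + O (z(h, O) = O - 1*(-2) = O + 2 = 2 + O)
Y = -1/257 (Y = 1/(1847 - 2104) = 1/(-257) = -1/257 ≈ -0.0038911)
(Y + 710)/(-1655 + z(-6, 2)*74) = (-1/257 + 710)/(-1655 + (2 + 2)*74) = 182469/(257*(-1655 + 4*74)) = 182469/(257*(-1655 + 296)) = (182469/257)/(-1359) = (182469/257)*(-1/1359) = -60823/116421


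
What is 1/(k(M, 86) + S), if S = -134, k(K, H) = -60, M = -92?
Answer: -1/194 ≈ -0.0051546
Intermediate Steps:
1/(k(M, 86) + S) = 1/(-60 - 134) = 1/(-194) = -1/194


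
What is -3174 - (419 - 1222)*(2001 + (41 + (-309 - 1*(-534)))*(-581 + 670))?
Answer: 20613851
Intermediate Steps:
-3174 - (419 - 1222)*(2001 + (41 + (-309 - 1*(-534)))*(-581 + 670)) = -3174 - (-803)*(2001 + (41 + (-309 + 534))*89) = -3174 - (-803)*(2001 + (41 + 225)*89) = -3174 - (-803)*(2001 + 266*89) = -3174 - (-803)*(2001 + 23674) = -3174 - (-803)*25675 = -3174 - 1*(-20617025) = -3174 + 20617025 = 20613851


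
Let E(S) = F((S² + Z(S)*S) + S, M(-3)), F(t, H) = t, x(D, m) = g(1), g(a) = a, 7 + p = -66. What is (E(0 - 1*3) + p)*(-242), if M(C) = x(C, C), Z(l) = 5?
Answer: 19844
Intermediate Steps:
p = -73 (p = -7 - 66 = -73)
x(D, m) = 1
M(C) = 1
E(S) = S² + 6*S (E(S) = (S² + 5*S) + S = S² + 6*S)
(E(0 - 1*3) + p)*(-242) = ((0 - 1*3)*(6 + (0 - 1*3)) - 73)*(-242) = ((0 - 3)*(6 + (0 - 3)) - 73)*(-242) = (-3*(6 - 3) - 73)*(-242) = (-3*3 - 73)*(-242) = (-9 - 73)*(-242) = -82*(-242) = 19844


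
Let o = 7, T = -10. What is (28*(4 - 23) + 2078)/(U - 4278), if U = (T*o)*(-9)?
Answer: -773/1824 ≈ -0.42379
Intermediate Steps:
U = 630 (U = -10*7*(-9) = -70*(-9) = 630)
(28*(4 - 23) + 2078)/(U - 4278) = (28*(4 - 23) + 2078)/(630 - 4278) = (28*(-19) + 2078)/(-3648) = (-532 + 2078)*(-1/3648) = 1546*(-1/3648) = -773/1824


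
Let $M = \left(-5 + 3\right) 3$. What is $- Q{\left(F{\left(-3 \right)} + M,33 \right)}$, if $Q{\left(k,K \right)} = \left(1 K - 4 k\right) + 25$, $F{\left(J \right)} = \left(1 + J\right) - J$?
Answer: $-78$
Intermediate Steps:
$M = -6$ ($M = \left(-2\right) 3 = -6$)
$F{\left(J \right)} = 1$
$Q{\left(k,K \right)} = 25 + K - 4 k$ ($Q{\left(k,K \right)} = \left(K - 4 k\right) + 25 = 25 + K - 4 k$)
$- Q{\left(F{\left(-3 \right)} + M,33 \right)} = - (25 + 33 - 4 \left(1 - 6\right)) = - (25 + 33 - -20) = - (25 + 33 + 20) = \left(-1\right) 78 = -78$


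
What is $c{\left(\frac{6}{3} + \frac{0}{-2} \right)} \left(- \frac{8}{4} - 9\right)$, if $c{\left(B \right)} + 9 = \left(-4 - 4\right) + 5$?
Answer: $132$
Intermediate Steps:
$c{\left(B \right)} = -12$ ($c{\left(B \right)} = -9 + \left(\left(-4 - 4\right) + 5\right) = -9 + \left(-8 + 5\right) = -9 - 3 = -12$)
$c{\left(\frac{6}{3} + \frac{0}{-2} \right)} \left(- \frac{8}{4} - 9\right) = - 12 \left(- \frac{8}{4} - 9\right) = - 12 \left(\left(-8\right) \frac{1}{4} - 9\right) = - 12 \left(-2 - 9\right) = \left(-12\right) \left(-11\right) = 132$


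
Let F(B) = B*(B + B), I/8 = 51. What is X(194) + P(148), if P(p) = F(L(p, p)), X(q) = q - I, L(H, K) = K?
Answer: 43594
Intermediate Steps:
I = 408 (I = 8*51 = 408)
X(q) = -408 + q (X(q) = q - 1*408 = q - 408 = -408 + q)
F(B) = 2*B² (F(B) = B*(2*B) = 2*B²)
P(p) = 2*p²
X(194) + P(148) = (-408 + 194) + 2*148² = -214 + 2*21904 = -214 + 43808 = 43594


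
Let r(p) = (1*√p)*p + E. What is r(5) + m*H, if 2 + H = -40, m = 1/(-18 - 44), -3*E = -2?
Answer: 125/93 + 5*√5 ≈ 12.524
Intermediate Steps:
E = ⅔ (E = -⅓*(-2) = ⅔ ≈ 0.66667)
m = -1/62 (m = 1/(-62) = -1/62 ≈ -0.016129)
H = -42 (H = -2 - 40 = -42)
r(p) = ⅔ + p^(3/2) (r(p) = (1*√p)*p + ⅔ = √p*p + ⅔ = p^(3/2) + ⅔ = ⅔ + p^(3/2))
r(5) + m*H = (⅔ + 5^(3/2)) - 1/62*(-42) = (⅔ + 5*√5) + 21/31 = 125/93 + 5*√5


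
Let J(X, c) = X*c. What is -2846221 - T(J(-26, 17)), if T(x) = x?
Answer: -2845779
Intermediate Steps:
-2846221 - T(J(-26, 17)) = -2846221 - (-26)*17 = -2846221 - 1*(-442) = -2846221 + 442 = -2845779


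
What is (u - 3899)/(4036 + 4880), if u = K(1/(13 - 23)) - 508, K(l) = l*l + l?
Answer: -146903/297200 ≈ -0.49429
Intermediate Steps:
K(l) = l + l**2 (K(l) = l**2 + l = l + l**2)
u = -50809/100 (u = (1 + 1/(13 - 23))/(13 - 23) - 508 = (1 + 1/(-10))/(-10) - 508 = -(1 - 1/10)/10 - 508 = -1/10*9/10 - 508 = -9/100 - 508 = -50809/100 ≈ -508.09)
(u - 3899)/(4036 + 4880) = (-50809/100 - 3899)/(4036 + 4880) = -440709/100/8916 = -440709/100*1/8916 = -146903/297200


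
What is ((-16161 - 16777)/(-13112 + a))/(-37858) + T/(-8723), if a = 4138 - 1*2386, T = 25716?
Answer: -5529943602127/1875736697120 ≈ -2.9481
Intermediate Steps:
a = 1752 (a = 4138 - 2386 = 1752)
((-16161 - 16777)/(-13112 + a))/(-37858) + T/(-8723) = ((-16161 - 16777)/(-13112 + 1752))/(-37858) + 25716/(-8723) = -32938/(-11360)*(-1/37858) + 25716*(-1/8723) = -32938*(-1/11360)*(-1/37858) - 25716/8723 = (16469/5680)*(-1/37858) - 25716/8723 = -16469/215033440 - 25716/8723 = -5529943602127/1875736697120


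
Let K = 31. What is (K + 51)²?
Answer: 6724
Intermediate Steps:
(K + 51)² = (31 + 51)² = 82² = 6724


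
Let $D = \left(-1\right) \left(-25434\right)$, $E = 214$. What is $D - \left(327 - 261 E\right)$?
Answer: $80961$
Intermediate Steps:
$D = 25434$
$D - \left(327 - 261 E\right) = 25434 - \left(327 - 55854\right) = 25434 - -55527 = 25434 + 55527 = 80961$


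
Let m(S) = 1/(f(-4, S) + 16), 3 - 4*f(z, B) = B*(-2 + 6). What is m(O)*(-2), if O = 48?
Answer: 8/125 ≈ 0.064000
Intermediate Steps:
f(z, B) = 3/4 - B (f(z, B) = 3/4 - B*(-2 + 6)/4 = 3/4 - B*4/4 = 3/4 - B)
m(S) = 1/(67/4 - S) (m(S) = 1/((3/4 - S) + 16) = 1/(67/4 - S))
m(O)*(-2) = -4/(-67 + 4*48)*(-2) = -4/(-67 + 192)*(-2) = -4/125*(-2) = 8/125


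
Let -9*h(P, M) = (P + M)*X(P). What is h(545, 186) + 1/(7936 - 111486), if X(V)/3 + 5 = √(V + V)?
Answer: 378475247/310650 - 731*√1090/3 ≈ -6826.4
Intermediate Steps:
X(V) = -15 + 3*√2*√V (X(V) = -15 + 3*√(V + V) = -15 + 3*√(2*V) = -15 + 3*(√2*√V) = -15 + 3*√2*√V)
h(P, M) = -(-15 + 3*√2*√P)*(M + P)/9 (h(P, M) = -(P + M)*(-15 + 3*√2*√P)/9 = -(M + P)*(-15 + 3*√2*√P)/9 = -(-15 + 3*√2*√P)*(M + P)/9)
h(545, 186) + 1/(7936 - 111486) = -(-5 + √2*√545)*(186 + 545)/3 + 1/(7936 - 111486) = -⅓*(-5 + √1090)*731 + 1/(-103550) = (3655/3 - 731*√1090/3) - 1/103550 = 378475247/310650 - 731*√1090/3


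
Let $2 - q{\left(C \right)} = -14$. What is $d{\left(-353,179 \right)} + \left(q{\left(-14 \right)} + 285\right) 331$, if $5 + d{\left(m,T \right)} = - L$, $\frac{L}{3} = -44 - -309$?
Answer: $98831$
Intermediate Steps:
$L = 795$ ($L = 3 \left(-44 - -309\right) = 3 \left(-44 + 309\right) = 3 \cdot 265 = 795$)
$q{\left(C \right)} = 16$ ($q{\left(C \right)} = 2 - -14 = 2 + 14 = 16$)
$d{\left(m,T \right)} = -800$ ($d{\left(m,T \right)} = -5 - 795 = -800$)
$d{\left(-353,179 \right)} + \left(q{\left(-14 \right)} + 285\right) 331 = -800 + \left(16 + 285\right) 331 = -800 + 301 \cdot 331 = -800 + 99631 = 98831$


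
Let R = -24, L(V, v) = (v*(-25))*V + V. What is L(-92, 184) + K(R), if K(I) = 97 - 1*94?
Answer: 423111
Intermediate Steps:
L(V, v) = V - 25*V*v (L(V, v) = (-25*v)*V + V = -25*V*v + V = V - 25*V*v)
K(I) = 3 (K(I) = 97 - 94 = 3)
L(-92, 184) + K(R) = -92*(1 - 25*184) + 3 = -92*(1 - 4600) + 3 = -92*(-4599) + 3 = 423108 + 3 = 423111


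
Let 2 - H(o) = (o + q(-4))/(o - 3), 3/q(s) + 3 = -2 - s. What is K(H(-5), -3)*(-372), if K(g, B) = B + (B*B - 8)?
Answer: 744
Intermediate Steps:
q(s) = 3/(-5 - s) (q(s) = 3/(-3 + (-2 - s)) = 3/(-5 - s))
H(o) = 1 (H(o) = 2 - (o - 3/(5 - 4))/(o - 3) = 2 - (o - 3/1)/(-3 + o) = 2 - (o - 3*1)/(-3 + o) = 2 - (o - 3)/(-3 + o) = 2 - (-3 + o)/(-3 + o) = 2 - 1*1 = 2 - 1 = 1)
K(g, B) = -8 + B + B**2 (K(g, B) = B + (B**2 - 8) = B + (-8 + B**2) = -8 + B + B**2)
K(H(-5), -3)*(-372) = (-8 - 3 + (-3)**2)*(-372) = (-8 - 3 + 9)*(-372) = -2*(-372) = 744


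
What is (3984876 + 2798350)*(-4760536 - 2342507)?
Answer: -48181545956718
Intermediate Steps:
(3984876 + 2798350)*(-4760536 - 2342507) = 6783226*(-7103043) = -48181545956718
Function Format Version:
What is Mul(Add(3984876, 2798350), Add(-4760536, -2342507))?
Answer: -48181545956718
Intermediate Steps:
Mul(Add(3984876, 2798350), Add(-4760536, -2342507)) = Mul(6783226, -7103043) = -48181545956718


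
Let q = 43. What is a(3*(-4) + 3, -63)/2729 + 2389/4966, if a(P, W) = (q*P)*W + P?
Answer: 127550933/13552214 ≈ 9.4118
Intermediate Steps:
a(P, W) = P + 43*P*W (a(P, W) = (43*P)*W + P = 43*P*W + P = P + 43*P*W)
a(3*(-4) + 3, -63)/2729 + 2389/4966 = ((3*(-4) + 3)*(1 + 43*(-63)))/2729 + 2389/4966 = ((-12 + 3)*(1 - 2709))*(1/2729) + 2389*(1/4966) = -9*(-2708)*(1/2729) + 2389/4966 = 24372*(1/2729) + 2389/4966 = 24372/2729 + 2389/4966 = 127550933/13552214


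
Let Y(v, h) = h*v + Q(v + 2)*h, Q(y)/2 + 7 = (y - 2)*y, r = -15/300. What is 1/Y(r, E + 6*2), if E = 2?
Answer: -100/19943 ≈ -0.0050143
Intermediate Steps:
r = -1/20 (r = -15*1/300 = -1/20 ≈ -0.050000)
Q(y) = -14 + 2*y*(-2 + y) (Q(y) = -14 + 2*((y - 2)*y) = -14 + 2*((-2 + y)*y) = -14 + 2*(y*(-2 + y)) = -14 + 2*y*(-2 + y))
Y(v, h) = h*v + h*(-22 - 4*v + 2*(2 + v)²) (Y(v, h) = h*v + (-14 - 4*(v + 2) + 2*(v + 2)²)*h = h*v + (-14 - 4*(2 + v) + 2*(2 + v)²)*h = h*v + (-14 + (-8 - 4*v) + 2*(2 + v)²)*h = h*v + (-22 - 4*v + 2*(2 + v)²)*h = h*v + h*(-22 - 4*v + 2*(2 + v)²))
1/Y(r, E + 6*2) = 1/((2 + 6*2)*(-14 + 2*(-1/20)² + 5*(-1/20))) = 1/((2 + 12)*(-14 + 2*(1/400) - ¼)) = 1/(14*(-14 + 1/200 - ¼)) = 1/(14*(-2849/200)) = 1/(-19943/100) = -100/19943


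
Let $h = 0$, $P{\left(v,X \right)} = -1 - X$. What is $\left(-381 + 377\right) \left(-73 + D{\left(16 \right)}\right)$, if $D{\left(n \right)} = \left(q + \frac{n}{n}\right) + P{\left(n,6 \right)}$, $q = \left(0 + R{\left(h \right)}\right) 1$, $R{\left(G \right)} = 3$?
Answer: $304$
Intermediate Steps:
$q = 3$ ($q = \left(0 + 3\right) 1 = 3 \cdot 1 = 3$)
$D{\left(n \right)} = -3$ ($D{\left(n \right)} = \left(3 + \frac{n}{n}\right) - 7 = \left(3 + 1\right) - 7 = 4 - 7 = -3$)
$\left(-381 + 377\right) \left(-73 + D{\left(16 \right)}\right) = \left(-381 + 377\right) \left(-73 - 3\right) = \left(-4\right) \left(-76\right) = 304$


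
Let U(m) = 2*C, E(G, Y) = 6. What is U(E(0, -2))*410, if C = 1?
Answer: 820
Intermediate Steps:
U(m) = 2 (U(m) = 2*1 = 2)
U(E(0, -2))*410 = 2*410 = 820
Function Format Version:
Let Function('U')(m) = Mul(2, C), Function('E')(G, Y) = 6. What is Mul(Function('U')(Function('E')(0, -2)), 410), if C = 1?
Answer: 820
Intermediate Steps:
Function('U')(m) = 2 (Function('U')(m) = Mul(2, 1) = 2)
Mul(Function('U')(Function('E')(0, -2)), 410) = Mul(2, 410) = 820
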